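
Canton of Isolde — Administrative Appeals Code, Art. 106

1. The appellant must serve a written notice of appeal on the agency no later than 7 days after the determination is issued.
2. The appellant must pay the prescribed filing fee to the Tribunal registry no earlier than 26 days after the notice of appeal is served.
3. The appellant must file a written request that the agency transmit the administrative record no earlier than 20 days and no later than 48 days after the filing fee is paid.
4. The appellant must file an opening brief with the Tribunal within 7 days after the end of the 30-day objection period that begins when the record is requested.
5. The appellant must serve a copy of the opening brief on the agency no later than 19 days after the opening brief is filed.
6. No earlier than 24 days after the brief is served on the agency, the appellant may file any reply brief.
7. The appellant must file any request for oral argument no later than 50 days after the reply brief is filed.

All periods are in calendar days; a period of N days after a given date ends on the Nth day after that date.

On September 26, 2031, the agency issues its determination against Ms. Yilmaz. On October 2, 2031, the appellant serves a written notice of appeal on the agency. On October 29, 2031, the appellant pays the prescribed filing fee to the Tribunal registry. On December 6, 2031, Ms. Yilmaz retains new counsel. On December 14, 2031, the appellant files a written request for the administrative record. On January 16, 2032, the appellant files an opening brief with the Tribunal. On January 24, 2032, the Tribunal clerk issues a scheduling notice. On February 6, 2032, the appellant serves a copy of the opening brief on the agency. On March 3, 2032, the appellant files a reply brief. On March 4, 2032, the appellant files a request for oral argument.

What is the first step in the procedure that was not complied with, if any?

Step 5

Step 1 — counting 7 days from September 26, 2031 (when the determination is issued) gives a deadline of October 3, 2031; done October 2, 2031 — timely.
Step 2 — must wait 26 days from October 2, 2031 (when the notice of appeal is served), so not before October 28, 2031; done October 29, 2031 — permitted.
Step 3 — 20 and 48 days from October 29, 2031 (when the filing fee is paid) are November 18, 2031 and December 16, 2031 respectively; December 14, 2031 falls inside that range.
Step 4 — counting 7 days from January 13, 2032 (end of the 30-day objection period, which began when the record is requested on December 14, 2031) gives a deadline of January 20, 2032; completed January 16, 2032, before the deadline.
Step 5 — counting 19 days from January 16, 2032 (when the opening brief is filed) gives a deadline of February 4, 2032; not done until February 6, 2032, 2 days after the deadline.
The analysis stops there.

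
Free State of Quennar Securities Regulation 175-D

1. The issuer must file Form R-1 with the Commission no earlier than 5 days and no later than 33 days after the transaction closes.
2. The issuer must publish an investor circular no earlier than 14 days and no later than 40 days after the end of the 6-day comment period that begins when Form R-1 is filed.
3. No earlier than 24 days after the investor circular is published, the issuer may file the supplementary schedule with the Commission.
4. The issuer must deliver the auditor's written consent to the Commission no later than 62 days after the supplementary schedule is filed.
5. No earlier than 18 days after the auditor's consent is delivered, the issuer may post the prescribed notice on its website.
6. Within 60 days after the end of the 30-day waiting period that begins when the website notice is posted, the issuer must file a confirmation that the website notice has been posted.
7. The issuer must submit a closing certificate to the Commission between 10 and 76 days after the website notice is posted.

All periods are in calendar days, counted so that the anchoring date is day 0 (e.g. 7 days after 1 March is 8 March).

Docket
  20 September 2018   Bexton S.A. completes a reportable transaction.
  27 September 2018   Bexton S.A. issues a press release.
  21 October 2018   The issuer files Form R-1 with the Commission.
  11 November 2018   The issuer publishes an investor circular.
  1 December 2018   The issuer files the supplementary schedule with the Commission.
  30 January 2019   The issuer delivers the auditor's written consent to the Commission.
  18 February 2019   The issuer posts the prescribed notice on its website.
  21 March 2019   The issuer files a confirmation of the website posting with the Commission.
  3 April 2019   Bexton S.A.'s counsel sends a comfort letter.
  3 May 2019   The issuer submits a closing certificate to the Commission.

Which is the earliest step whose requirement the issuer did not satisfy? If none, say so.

(1) the permitted window runs from 20 September 2018 + 5 = 25 September 2018 to 20 September 2018 + 33 = 23 October 2018; done 21 October 2018 — within the window.
(2) the permitted window runs from 27 October 2018 + 14 = 10 November 2018 to 27 October 2018 + 40 = 6 December 2018; done 11 November 2018 — within the window.
(3) permitted from 11 November 2018 + 24 days = 5 December 2018 onward; 1 December 2018 is 4 days before the earliest permitted date.
That is the first point of non-compliance.

Step 3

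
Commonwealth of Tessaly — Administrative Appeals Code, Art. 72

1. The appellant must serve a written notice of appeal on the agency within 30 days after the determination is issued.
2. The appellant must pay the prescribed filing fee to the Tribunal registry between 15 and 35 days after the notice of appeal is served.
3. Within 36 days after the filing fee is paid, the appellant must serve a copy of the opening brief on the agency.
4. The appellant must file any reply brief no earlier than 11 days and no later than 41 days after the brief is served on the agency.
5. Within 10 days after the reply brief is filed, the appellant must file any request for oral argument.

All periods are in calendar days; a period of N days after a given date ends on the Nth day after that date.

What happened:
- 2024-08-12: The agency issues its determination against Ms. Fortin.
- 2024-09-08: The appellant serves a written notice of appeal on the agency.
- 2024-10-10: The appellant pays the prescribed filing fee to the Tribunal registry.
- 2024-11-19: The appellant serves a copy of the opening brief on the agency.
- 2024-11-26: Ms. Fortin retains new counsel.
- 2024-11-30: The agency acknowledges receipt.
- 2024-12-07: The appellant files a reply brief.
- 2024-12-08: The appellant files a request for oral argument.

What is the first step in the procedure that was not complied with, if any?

Step 3

(1) due by 2024-08-12 + 30 days = 2024-09-11; 2024-09-08 is within that limit.
(2) the permitted window runs from 2024-09-08 + 15 = 2024-09-23 to 2024-09-08 + 35 = 2024-10-13; 2024-10-10 falls inside that range.
(3) due by 2024-10-10 + 36 days = 2024-11-15; 2024-11-19 misses that deadline by 4 days.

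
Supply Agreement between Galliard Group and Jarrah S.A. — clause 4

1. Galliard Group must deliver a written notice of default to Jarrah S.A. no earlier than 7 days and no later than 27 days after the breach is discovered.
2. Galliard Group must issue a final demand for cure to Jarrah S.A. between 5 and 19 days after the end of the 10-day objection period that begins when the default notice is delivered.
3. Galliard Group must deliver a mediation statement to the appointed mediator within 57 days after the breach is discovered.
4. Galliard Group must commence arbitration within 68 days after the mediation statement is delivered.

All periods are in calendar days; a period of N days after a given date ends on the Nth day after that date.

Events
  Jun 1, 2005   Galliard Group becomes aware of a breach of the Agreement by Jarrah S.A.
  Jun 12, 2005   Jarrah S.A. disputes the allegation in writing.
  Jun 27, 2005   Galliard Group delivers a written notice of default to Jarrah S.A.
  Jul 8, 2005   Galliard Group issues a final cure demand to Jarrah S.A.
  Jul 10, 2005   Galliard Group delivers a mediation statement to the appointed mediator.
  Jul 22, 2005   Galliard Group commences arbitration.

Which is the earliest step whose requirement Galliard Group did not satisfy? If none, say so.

Step 2

Step 1 — 7 and 27 days from Jun 1, 2005 (when the breach is discovered) are Jun 8, 2005 and Jun 28, 2005 respectively; done Jun 27, 2005, which is between those dates.
Step 2 — 5 and 19 days from Jul 7, 2005 (end of the 10-day objection period, which began when the default notice is delivered on Jun 27, 2005) are Jul 12, 2005 and Jul 26, 2005 respectively; done Jul 8, 2005 — 4 days before the window opened.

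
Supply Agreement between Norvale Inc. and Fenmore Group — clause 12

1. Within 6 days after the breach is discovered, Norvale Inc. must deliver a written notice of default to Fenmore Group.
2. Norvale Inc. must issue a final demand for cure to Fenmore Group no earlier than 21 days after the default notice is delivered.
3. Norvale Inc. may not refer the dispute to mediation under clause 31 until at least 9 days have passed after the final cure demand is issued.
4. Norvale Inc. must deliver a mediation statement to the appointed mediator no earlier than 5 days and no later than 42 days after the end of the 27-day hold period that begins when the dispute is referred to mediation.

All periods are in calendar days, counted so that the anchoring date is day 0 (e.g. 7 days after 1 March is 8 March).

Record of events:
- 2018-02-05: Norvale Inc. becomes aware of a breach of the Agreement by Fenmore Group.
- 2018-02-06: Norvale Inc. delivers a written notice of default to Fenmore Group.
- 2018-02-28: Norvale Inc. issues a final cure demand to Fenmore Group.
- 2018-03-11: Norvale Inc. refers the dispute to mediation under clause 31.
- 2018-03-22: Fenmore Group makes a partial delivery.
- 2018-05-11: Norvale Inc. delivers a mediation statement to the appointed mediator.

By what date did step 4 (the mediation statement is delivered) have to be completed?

2018-05-19

The dispute is referred to mediation on 2018-03-11; the 27-day hold period therefore ends 2018-04-07, and step 4 runs from that date. The window is 5–42 days after 2018-04-07; it closes on 2018-05-19.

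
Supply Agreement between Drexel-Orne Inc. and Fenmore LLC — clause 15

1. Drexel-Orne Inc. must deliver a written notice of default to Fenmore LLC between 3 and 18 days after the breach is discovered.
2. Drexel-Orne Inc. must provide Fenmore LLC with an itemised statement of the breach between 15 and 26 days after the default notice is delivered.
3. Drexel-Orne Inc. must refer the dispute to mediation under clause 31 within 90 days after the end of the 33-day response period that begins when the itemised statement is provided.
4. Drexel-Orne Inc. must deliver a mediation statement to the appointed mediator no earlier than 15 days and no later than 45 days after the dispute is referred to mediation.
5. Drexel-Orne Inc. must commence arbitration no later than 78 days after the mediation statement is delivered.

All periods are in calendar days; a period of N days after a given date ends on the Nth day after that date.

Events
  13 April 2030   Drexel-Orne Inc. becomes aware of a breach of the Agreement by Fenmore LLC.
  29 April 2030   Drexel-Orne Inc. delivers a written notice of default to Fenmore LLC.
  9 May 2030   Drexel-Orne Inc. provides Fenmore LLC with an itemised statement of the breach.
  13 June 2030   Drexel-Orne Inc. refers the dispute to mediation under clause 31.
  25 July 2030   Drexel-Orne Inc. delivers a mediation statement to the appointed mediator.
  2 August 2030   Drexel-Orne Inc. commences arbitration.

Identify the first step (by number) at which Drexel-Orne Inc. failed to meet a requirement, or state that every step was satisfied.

(1) the permitted window runs from 13 April 2030 + 3 = 16 April 2030 to 13 April 2030 + 18 = 1 May 2030; done 29 April 2030 — within the window.
(2) the permitted window runs from 29 April 2030 + 15 = 14 May 2030 to 29 April 2030 + 26 = 25 May 2030; done 9 May 2030 — 5 days before the window opened.

Step 2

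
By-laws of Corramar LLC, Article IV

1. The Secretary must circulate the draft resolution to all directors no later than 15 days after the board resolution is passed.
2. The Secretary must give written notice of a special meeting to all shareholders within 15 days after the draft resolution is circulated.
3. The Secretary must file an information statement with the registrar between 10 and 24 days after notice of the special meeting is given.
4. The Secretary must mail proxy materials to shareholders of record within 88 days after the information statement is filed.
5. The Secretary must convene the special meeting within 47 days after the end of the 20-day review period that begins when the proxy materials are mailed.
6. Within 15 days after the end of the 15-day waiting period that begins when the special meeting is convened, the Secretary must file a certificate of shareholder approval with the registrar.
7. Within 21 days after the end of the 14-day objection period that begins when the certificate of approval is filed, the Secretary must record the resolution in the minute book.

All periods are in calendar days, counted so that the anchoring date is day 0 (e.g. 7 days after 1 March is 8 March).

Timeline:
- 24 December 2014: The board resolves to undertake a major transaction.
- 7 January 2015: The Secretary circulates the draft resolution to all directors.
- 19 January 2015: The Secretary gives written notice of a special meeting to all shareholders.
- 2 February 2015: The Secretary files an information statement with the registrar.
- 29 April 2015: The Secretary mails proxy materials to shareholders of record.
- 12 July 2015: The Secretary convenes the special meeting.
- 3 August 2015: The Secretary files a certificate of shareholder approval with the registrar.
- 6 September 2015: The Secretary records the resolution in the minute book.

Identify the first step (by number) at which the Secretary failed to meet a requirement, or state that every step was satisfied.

(1) due by 24 December 2014 + 15 days = 8 January 2015; 7 January 2015 is within that limit.
(2) due by 7 January 2015 + 15 days = 22 January 2015; 19 January 2015 is within that limit.
(3) the permitted window runs from 19 January 2015 + 10 = 29 January 2015 to 19 January 2015 + 24 = 12 February 2015; 2 February 2015 falls inside that range.
(4) due by 2 February 2015 + 88 days = 1 May 2015; done 29 April 2015 — timely.
(5) due by 19 May 2015 + 47 days = 5 July 2015; 12 July 2015 misses that deadline by 7 days.
The analysis stops there.

Step 5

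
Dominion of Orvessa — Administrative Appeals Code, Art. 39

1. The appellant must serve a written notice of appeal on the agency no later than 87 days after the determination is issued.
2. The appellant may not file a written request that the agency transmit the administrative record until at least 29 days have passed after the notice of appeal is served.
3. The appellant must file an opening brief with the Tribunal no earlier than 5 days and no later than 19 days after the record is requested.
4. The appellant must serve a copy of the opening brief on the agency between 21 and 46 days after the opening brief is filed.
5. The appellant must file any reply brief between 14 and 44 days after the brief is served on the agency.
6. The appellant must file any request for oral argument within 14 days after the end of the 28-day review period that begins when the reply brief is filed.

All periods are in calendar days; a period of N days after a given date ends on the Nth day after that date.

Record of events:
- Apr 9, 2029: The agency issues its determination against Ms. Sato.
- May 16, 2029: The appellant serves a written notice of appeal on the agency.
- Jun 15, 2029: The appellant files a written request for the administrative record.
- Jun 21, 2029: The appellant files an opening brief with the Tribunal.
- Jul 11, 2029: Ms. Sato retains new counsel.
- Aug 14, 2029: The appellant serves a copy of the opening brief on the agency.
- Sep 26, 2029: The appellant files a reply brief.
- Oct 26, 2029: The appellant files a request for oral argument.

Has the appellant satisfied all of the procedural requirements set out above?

No

Step 1: 87 days after Apr 9, 2029 (when the determination is issued) is Jul 5, 2029; May 16, 2029 is within that limit.
Step 2: the earliest permitted date is 29 days after May 16, 2029 (when the notice of appeal is served), i.e. Jun 14, 2029; Jun 15, 2029 is on or after that date.
Step 3: the window is 5–19 days after Jun 15, 2029 (when the record is requested), so Jun 20, 2029 through Jul 4, 2029; done Jun 21, 2029 — within the window.
Step 4: the window is 21–46 days after Jun 21, 2029 (when the opening brief is filed), so Jul 12, 2029 through Aug 6, 2029; Aug 14, 2029 is 8 days past the end of the window.
The procedure was therefore not followed at step 4.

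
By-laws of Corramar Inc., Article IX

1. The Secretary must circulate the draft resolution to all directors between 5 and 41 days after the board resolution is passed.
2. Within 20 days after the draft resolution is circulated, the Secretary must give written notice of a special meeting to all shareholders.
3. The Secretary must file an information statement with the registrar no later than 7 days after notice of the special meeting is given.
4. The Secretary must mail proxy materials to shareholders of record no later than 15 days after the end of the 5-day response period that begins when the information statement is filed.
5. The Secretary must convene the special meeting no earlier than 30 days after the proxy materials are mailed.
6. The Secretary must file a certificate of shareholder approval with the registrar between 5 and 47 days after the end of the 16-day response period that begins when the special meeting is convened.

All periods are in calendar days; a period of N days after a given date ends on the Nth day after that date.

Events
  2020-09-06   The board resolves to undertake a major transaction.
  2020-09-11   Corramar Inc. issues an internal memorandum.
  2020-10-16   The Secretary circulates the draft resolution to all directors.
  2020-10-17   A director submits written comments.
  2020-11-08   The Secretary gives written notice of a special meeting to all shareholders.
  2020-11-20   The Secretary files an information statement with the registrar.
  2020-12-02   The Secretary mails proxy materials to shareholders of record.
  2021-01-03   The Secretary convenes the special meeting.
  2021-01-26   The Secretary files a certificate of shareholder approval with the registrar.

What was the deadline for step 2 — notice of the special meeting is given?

2020-11-05

Step 2 runs from 2020-10-16, when the draft resolution is circulated. 20 days after 2020-10-16 is 2020-11-05.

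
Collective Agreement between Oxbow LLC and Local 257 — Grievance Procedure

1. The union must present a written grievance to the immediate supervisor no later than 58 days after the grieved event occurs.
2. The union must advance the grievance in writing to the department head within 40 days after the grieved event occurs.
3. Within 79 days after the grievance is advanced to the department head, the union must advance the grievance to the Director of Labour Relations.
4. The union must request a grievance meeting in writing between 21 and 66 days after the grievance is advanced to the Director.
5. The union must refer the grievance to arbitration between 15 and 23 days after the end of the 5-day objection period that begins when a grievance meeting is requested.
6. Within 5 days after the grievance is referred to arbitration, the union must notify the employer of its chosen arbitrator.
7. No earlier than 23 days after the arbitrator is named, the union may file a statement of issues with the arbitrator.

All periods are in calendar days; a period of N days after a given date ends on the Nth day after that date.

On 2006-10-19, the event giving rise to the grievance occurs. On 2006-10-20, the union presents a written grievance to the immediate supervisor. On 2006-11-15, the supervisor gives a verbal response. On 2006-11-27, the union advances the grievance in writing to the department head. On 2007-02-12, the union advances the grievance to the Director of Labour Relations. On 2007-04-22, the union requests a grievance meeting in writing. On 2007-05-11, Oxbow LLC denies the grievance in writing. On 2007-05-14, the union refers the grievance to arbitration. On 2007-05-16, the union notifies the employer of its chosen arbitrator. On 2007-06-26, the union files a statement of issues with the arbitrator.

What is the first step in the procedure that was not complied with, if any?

Step 4

(1) due by 2006-10-19 + 58 days = 2006-12-16; completed 2006-10-20, before the deadline.
(2) due by 2006-10-19 + 40 days = 2006-11-28; completed 2006-11-27, before the deadline.
(3) due by 2006-11-27 + 79 days = 2007-02-14; completed 2007-02-12, before the deadline.
(4) the permitted window runs from 2007-02-12 + 21 = 2007-03-05 to 2007-02-12 + 66 = 2007-04-19; 2007-04-22 is 3 days past the end of the window.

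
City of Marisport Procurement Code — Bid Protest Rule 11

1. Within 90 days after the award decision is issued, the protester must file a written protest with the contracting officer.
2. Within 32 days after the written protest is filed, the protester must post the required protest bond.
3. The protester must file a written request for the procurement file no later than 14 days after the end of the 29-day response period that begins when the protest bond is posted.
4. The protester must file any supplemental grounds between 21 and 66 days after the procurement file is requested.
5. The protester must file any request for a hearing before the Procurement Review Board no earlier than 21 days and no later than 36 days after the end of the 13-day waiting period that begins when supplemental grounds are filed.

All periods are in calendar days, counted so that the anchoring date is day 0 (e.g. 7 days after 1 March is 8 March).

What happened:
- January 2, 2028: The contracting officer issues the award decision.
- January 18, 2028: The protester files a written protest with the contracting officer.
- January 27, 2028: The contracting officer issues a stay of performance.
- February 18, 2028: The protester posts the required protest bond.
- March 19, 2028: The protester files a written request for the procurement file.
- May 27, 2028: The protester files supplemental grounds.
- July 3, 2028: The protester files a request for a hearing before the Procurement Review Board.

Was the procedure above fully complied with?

No

(1) due by January 2, 2028 + 90 days = April 1, 2028; completed January 18, 2028, before the deadline.
(2) due by January 18, 2028 + 32 days = February 19, 2028; February 18, 2028 is within that limit.
(3) due by March 18, 2028 + 14 days = April 1, 2028; completed March 19, 2028, before the deadline.
(4) the permitted window runs from March 19, 2028 + 21 = April 9, 2028 to March 19, 2028 + 66 = May 24, 2028; May 27, 2028 is 3 days past the end of the window.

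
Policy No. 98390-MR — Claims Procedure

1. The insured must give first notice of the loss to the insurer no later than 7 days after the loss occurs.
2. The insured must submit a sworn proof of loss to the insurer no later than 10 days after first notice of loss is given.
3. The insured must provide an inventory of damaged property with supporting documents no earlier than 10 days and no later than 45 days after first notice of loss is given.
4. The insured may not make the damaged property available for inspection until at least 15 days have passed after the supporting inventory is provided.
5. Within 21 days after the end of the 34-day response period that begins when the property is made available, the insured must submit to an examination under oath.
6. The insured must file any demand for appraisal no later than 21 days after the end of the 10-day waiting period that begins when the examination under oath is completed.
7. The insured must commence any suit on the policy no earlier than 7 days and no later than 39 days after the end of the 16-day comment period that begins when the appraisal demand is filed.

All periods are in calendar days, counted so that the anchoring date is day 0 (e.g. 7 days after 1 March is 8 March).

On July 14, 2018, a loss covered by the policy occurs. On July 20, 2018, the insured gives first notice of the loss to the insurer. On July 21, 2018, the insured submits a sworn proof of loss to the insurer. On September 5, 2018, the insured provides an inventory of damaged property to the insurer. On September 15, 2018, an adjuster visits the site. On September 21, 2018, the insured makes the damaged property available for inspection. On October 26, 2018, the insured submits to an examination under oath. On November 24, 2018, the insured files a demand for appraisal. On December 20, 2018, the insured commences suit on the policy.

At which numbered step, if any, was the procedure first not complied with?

Step 3

(1) due by July 14, 2018 + 7 days = July 21, 2018; completed July 20, 2018, before the deadline.
(2) due by July 20, 2018 + 10 days = July 30, 2018; done July 21, 2018 — timely.
(3) the permitted window runs from July 20, 2018 + 10 = July 30, 2018 to July 20, 2018 + 45 = September 3, 2018; done September 5, 2018 — 2 days after the window closed.
The procedure was therefore not followed at step 3.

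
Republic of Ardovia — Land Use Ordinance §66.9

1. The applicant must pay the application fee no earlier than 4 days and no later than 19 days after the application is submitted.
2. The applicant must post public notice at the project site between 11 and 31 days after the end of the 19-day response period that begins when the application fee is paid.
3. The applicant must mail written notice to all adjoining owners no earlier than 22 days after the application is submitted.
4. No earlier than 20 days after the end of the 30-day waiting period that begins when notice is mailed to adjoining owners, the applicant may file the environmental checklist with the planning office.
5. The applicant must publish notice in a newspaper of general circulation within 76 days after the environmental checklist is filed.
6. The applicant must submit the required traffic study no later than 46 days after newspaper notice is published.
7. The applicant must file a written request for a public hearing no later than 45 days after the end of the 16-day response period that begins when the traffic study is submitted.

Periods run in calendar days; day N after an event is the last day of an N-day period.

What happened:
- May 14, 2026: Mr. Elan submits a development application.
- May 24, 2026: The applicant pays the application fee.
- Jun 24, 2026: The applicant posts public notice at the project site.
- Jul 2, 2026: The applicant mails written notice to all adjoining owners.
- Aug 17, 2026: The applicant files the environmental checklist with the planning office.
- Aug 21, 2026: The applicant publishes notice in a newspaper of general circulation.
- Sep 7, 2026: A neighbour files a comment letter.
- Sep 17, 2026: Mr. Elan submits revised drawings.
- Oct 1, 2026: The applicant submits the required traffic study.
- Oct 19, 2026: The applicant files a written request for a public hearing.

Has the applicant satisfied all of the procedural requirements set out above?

No

Step 1: the window is 4–19 days after May 14, 2026 (when the application is submitted), so May 18, 2026 through Jun 2, 2026; May 24, 2026 falls inside that range.
Step 2: the window is 11–31 days after Jun 12, 2026 (end of the 19-day response period, which began when the application fee is paid on May 24, 2026), so Jun 23, 2026 through Jul 13, 2026; done Jun 24, 2026, which is between those dates.
Step 3: the earliest permitted date is 22 days after May 14, 2026 (when the application is submitted), i.e. Jun 5, 2026; done Jul 2, 2026 — permitted.
Step 4: the earliest permitted date is 20 days after Aug 1, 2026 (end of the 30-day waiting period, which began when notice is mailed to adjoining owners on Jul 2, 2026), i.e. Aug 21, 2026; Aug 17, 2026 is 4 days before the earliest permitted date.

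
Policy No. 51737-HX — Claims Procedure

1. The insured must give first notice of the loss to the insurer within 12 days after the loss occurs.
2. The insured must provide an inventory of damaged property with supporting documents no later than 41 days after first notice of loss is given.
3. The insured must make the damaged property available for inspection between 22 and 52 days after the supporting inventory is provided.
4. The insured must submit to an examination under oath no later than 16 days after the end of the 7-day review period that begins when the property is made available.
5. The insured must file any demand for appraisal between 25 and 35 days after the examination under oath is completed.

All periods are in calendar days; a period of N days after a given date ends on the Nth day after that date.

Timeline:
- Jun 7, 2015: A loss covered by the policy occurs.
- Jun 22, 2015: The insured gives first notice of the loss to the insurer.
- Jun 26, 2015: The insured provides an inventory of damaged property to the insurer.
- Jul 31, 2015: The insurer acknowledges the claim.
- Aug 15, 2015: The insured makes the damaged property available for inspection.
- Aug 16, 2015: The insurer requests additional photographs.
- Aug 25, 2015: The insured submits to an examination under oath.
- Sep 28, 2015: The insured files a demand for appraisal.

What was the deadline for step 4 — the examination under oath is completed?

Sep 7, 2015

The property is made available on Aug 15, 2015; the 7-day review period therefore ends Aug 22, 2015, and step 4 runs from that date. 16 days after Aug 22, 2015 is Sep 7, 2015.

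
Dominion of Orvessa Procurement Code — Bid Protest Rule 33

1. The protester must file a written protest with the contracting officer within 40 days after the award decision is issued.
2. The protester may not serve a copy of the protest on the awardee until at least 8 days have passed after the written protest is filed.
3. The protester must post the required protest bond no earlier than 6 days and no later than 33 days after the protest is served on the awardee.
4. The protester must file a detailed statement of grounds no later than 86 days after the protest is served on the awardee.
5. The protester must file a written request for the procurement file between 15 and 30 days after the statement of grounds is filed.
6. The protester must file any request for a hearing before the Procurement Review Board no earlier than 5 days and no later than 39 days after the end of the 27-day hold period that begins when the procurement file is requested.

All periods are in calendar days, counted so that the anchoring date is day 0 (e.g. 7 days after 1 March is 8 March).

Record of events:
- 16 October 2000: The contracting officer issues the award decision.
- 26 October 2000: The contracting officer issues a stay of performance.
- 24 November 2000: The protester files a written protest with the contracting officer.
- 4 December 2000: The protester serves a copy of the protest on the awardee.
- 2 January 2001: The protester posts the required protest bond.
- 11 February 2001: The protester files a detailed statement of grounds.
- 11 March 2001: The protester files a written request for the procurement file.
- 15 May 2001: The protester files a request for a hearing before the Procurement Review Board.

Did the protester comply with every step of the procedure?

(1) due by 16 October 2000 + 40 days = 25 November 2000; done 24 November 2000 — timely.
(2) permitted from 24 November 2000 + 8 days = 2 December 2000 onward; done 4 December 2000, after the minimum wait.
(3) the permitted window runs from 4 December 2000 + 6 = 10 December 2000 to 4 December 2000 + 33 = 6 January 2001; done 2 January 2001, which is between those dates.
(4) due by 4 December 2000 + 86 days = 28 February 2001; 11 February 2001 is within that limit.
(5) the permitted window runs from 11 February 2001 + 15 = 26 February 2001 to 11 February 2001 + 30 = 13 March 2001; done 11 March 2001 — within the window.
(6) the permitted window runs from 7 April 2001 + 5 = 12 April 2001 to 7 April 2001 + 39 = 16 May 2001; done 15 May 2001, which is between those dates.

Yes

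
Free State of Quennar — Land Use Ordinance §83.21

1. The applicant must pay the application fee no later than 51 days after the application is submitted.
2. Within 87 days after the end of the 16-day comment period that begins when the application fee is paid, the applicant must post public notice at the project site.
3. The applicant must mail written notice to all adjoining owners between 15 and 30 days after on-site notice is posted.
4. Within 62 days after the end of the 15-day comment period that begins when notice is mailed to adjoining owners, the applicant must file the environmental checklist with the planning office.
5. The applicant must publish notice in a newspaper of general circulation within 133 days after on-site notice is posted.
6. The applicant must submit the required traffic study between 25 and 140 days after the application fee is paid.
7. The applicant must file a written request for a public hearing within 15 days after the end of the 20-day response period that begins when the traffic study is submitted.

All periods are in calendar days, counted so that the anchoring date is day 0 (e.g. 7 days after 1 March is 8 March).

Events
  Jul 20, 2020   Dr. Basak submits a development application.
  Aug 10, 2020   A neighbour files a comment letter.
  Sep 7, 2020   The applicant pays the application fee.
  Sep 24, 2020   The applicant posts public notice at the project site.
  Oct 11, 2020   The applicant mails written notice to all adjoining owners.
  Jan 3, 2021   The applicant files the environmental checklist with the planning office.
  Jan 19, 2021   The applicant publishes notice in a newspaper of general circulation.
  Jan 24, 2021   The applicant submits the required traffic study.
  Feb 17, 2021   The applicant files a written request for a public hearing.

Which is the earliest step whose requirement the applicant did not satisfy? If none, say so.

Step 4

Step 1: 51 days after Jul 20, 2020 (when the application is submitted) is Sep 9, 2020; done Sep 7, 2020 — timely.
Step 2: 87 days after Sep 23, 2020 (end of the 16-day comment period, which began when the application fee is paid on Sep 7, 2020) is Dec 19, 2020; completed Sep 24, 2020, before the deadline.
Step 3: the window is 15–30 days after Sep 24, 2020 (when on-site notice is posted), so Oct 9, 2020 through Oct 24, 2020; Oct 11, 2020 falls inside that range.
Step 4: 62 days after Oct 26, 2020 (end of the 15-day comment period, which began when notice is mailed to adjoining owners on Oct 11, 2020) is Dec 27, 2020; done Jan 3, 2021 — 7 days late.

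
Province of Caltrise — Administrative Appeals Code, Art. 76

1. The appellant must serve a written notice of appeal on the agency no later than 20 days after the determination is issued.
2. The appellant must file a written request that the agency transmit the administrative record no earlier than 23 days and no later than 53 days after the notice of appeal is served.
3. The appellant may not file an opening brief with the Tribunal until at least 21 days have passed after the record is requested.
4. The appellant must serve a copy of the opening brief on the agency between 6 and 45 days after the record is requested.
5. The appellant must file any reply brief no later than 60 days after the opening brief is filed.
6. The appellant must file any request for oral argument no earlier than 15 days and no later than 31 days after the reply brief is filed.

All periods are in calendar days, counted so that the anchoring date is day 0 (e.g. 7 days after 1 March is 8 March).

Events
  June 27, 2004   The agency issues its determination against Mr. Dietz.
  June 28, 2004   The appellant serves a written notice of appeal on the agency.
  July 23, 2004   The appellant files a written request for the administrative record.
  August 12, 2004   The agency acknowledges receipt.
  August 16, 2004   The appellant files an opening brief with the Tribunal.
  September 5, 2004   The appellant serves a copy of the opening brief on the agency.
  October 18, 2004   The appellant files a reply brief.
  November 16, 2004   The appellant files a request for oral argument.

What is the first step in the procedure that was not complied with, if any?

Step 5

(1) due by June 27, 2004 + 20 days = July 17, 2004; completed June 28, 2004, before the deadline.
(2) the permitted window runs from June 28, 2004 + 23 = July 21, 2004 to June 28, 2004 + 53 = August 20, 2004; July 23, 2004 falls inside that range.
(3) permitted from July 23, 2004 + 21 days = August 13, 2004 onward; August 16, 2004 is on or after that date.
(4) the permitted window runs from July 23, 2004 + 6 = July 29, 2004 to July 23, 2004 + 45 = September 6, 2004; done September 5, 2004 — within the window.
(5) due by August 16, 2004 + 60 days = October 15, 2004; October 18, 2004 misses that deadline by 3 days.
Later steps need not be reached.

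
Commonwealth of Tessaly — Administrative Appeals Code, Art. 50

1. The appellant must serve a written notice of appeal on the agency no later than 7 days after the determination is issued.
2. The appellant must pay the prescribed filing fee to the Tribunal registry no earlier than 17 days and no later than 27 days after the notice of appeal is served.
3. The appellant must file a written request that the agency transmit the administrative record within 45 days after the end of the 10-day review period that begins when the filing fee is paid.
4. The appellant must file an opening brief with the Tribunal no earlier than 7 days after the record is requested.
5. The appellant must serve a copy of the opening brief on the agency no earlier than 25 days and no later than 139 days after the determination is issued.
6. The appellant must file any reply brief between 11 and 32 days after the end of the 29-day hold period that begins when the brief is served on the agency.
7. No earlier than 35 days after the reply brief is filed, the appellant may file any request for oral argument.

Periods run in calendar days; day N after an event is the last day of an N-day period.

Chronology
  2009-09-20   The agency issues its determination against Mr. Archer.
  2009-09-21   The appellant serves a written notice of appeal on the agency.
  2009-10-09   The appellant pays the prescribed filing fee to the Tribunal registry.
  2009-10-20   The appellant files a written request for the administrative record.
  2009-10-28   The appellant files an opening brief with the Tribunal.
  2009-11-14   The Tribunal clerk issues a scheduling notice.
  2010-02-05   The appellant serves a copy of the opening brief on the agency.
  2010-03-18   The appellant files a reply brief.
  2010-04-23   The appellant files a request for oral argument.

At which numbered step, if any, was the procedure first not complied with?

Step 1: 7 days after 2009-09-20 (when the determination is issued) is 2009-09-27; done 2009-09-21 — timely.
Step 2: the window is 17–27 days after 2009-09-21 (when the notice of appeal is served), so 2009-10-08 through 2009-10-18; 2009-10-09 falls inside that range.
Step 3: 45 days after 2009-10-19 (end of the 10-day review period, which began when the filing fee is paid on 2009-10-09) is 2009-12-03; 2009-10-20 is within that limit.
Step 4: the earliest permitted date is 7 days after 2009-10-20 (when the record is requested), i.e. 2009-10-27; done 2009-10-28 — permitted.
Step 5: the window is 25–139 days after 2009-09-20 (when the determination is issued), so 2009-10-15 through 2010-02-06; done 2010-02-05 — within the window.
Step 6: the window is 11–32 days after 2010-03-06 (end of the 29-day hold period, which began when the brief is served on the agency on 2010-02-05), so 2010-03-17 through 2010-04-07; 2010-03-18 falls inside that range.
Step 7: the earliest permitted date is 35 days after 2010-03-18 (when the reply brief is filed), i.e. 2010-04-22; 2010-04-23 is on or after that date.

None — every step was satisfied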